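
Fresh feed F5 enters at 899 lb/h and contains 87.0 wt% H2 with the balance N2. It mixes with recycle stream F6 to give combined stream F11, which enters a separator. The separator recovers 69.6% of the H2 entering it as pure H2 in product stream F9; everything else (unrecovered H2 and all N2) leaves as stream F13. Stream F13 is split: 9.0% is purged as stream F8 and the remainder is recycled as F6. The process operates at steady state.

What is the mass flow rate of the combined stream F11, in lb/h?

N2 enters only via F5 and leaves only via the purge: 899×0.130 = 0.090×(N2 in F13), and the separator passes all N2, so N2 in F11 = N2 in F13 = 1298.6 lb/h.
H2 in F11: m_A = 899×0.870 + (1−0.090)·(1−0.696)·m_A, so m_A = 782.13/0.7234 = 1081.2 lb/h.
F11 = 1081.2 + 1298.6 = 2379.8 lb/h.

2380 lb/h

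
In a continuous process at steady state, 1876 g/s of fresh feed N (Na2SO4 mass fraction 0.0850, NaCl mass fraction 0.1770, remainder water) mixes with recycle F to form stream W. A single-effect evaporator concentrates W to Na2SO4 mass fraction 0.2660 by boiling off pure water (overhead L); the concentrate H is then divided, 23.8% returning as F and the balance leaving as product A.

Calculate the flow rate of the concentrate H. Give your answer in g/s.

Overall Na2SO4 balance (none leaves overhead): Na2SO4 in fresh feed = Na2SO4 in product, i.e. 1876×0.085 = (1−0.238)·H·0.266.
H = 159.46/(0.266×0.762) = 786.71 g/s.

786.7 g/s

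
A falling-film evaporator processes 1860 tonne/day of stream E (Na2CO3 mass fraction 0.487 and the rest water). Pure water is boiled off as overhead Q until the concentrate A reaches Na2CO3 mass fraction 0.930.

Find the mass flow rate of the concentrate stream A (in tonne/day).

Na2CO3 is conserved: 1860×0.487 = 905.82 tonne/day all reports to the concentrate.
Concentrate = 905.82/(target fraction) = 974 tonne/day.

974 tonne/day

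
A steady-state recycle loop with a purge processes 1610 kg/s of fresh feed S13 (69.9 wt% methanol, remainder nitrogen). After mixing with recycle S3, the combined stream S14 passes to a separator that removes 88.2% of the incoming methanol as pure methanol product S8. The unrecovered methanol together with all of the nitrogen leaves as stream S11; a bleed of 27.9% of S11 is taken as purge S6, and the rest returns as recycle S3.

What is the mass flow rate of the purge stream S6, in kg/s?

nitrogen enters only via S13 and leaves only via the purge: 1610×0.301 = 0.279×(nitrogen in S11), and the separator passes all nitrogen, so nitrogen in S14 = nitrogen in S11 = 1737 kg/s.
methanol in S14: m_A = 1610×0.699 + (1−0.279)·(1−0.882)·m_A, so m_A = 1125.4/0.9149 = 1230 kg/s.
S11 = (1−0.882)×1230 + 1737 = 1882.1 kg/s.
Purge S6 = 0.279×1882.1 = 525.11 kg/s.

525.1 kg/s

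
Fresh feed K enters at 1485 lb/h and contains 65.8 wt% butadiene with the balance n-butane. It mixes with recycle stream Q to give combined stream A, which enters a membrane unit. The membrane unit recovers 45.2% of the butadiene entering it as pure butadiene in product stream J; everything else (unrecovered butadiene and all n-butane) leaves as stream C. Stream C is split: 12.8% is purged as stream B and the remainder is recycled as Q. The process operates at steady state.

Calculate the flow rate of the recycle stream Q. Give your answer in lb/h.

n-butane enters only via K and leaves only via the purge: 1485×0.342 = 0.128×(n-butane in C), and the membrane unit passes all n-butane, so n-butane in A = n-butane in C = 3967.7 lb/h.
butadiene in A: m_A = 1485×0.658 + (1−0.128)·(1−0.452)·m_A, so m_A = 977.13/0.5221 = 1871.4 lb/h.
C = (1−0.452)×1871.4 + 3967.7 = 4993.3 lb/h.
Recycle Q = (1−0.128)×4993.3 = 4354.1 lb/h.

4354 lb/h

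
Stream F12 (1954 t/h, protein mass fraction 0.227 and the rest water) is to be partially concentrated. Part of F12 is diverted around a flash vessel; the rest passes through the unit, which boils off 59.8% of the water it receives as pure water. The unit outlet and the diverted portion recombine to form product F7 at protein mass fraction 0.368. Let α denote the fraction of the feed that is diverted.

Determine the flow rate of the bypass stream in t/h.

All 1954×0.227 = 443.56 t/h of protein reaches F7, so F7 = 443.56/0.368 = 1205.3 t/h and vapour = 748.68 t/h.
The evaporator receives (1−α)·1954 of feed at 0.773 water and removes 0.598 of that water:
0.598×0.773×(1−α)×1954 = 748.68
(1−α) = 748.68/903.24 = 0.8289;  α = 0.1711.
Bypass flow = 0.1711×1954 = 334.37 t/h.

334.4 t/h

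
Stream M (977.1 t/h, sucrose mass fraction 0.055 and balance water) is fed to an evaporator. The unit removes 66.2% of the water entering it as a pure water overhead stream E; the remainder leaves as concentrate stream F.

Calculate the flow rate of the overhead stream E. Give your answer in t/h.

water entering = 977.1×0.945 = 923.36 t/h; overhead removed = 0.662×923.36 = 611.26 t/h.

611.3 t/h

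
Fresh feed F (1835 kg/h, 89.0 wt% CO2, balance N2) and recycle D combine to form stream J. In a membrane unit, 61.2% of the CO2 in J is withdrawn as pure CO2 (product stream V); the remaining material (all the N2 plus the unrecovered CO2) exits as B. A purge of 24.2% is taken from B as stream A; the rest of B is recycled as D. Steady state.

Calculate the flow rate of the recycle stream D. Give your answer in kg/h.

1313 kg/h

N2 enters only via F and leaves only via the purge: 1835×0.110 = 0.242×(N2 in B), and the membrane unit passes all N2, so N2 in J = N2 in B = 834.09 kg/h.
CO2 in J: m_A = 1835×0.890 + (1−0.242)·(1−0.612)·m_A, so m_A = 1633.2/0.7059 = 2313.6 kg/h.
B = (1−0.612)×2313.6 + 834.09 = 1731.8 kg/h.
Recycle D = (1−0.242)×1731.8 = 1312.7 kg/h.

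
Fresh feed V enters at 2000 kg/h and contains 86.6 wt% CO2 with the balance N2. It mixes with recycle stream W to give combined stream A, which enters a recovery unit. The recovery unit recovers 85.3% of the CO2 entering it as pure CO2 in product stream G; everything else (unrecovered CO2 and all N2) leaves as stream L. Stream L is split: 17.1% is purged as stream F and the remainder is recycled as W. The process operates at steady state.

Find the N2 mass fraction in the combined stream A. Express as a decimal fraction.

N2 enters only via V and leaves only via the purge: 2000×0.134 = 0.171×(N2 in L), and the recovery unit passes all N2, so N2 in A = N2 in L = 1567.3 kg/h.
CO2 in A: m_A = 2000×0.866 + (1−0.171)·(1−0.853)·m_A, so m_A = 1732/0.8781 = 1972.4 kg/h.
A = 1972.4 + 1567.3 = 3539.6 kg/h.
N2 fraction in A = 1567.3/3539.6 = 0.4428.

0.4428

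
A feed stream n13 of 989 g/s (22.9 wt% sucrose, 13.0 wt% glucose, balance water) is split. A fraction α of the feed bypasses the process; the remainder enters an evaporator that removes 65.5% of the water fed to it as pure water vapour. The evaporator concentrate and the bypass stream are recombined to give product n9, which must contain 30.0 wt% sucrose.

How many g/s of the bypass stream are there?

431.5 g/s

All 989×0.229 = 226.48 g/s of sucrose reaches n9, so n9 = 226.48/0.300 = 754.94 g/s and vapour = 234.06 g/s.
The evaporator receives (1−α)·989 of feed at 0.641 water and removes 0.655 of that water:
0.655×0.641×(1−α)×989 = 234.06
(1−α) = 234.06/415.24 = 0.5637;  α = 0.4363.
Bypass flow = 0.4363×989 = 431.51 g/s.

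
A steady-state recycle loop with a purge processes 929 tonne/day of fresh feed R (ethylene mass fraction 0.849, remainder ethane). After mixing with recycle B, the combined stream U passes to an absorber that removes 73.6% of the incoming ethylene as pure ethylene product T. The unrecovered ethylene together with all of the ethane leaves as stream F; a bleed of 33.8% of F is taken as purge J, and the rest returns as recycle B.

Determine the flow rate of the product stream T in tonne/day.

ethylene in U: m_A = 929×0.849 + (1−0.338)·(1−0.736)·m_A, so m_A = 788.72/0.8252 = 955.76 tonne/day.
Product T = 0.736×955.76 = 703.44 tonne/day.

703.4 tonne/day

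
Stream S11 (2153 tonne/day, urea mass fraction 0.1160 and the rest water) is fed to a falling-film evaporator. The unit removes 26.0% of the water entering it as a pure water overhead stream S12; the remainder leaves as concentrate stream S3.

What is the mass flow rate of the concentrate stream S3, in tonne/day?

water entering = 2153×0.884 = 1903.3 tonne/day; overhead removed = 0.260×1903.3 = 494.85 tonne/day.
Concentrate = 2153 − 494.85 = 1658.2 tonne/day.

1658 tonne/day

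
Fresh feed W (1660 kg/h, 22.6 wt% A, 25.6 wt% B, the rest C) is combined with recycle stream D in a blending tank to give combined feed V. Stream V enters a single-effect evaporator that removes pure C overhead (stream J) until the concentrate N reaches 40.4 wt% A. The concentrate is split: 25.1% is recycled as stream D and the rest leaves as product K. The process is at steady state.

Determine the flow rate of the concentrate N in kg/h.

1240 kg/h

Overall A balance (none leaves overhead): A in fresh feed = A in product, i.e. 1660×0.226 = (1−0.251)·N·0.404.
N = 375.16/(0.404×0.749) = 1239.8 kg/h.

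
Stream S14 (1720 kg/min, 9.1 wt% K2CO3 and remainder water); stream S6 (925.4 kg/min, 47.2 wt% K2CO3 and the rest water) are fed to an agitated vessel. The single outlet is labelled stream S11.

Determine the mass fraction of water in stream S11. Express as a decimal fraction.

0.776

Total flow out = 1720 + 925.4 = 2645.4 kg/min.
water in = 1720×0.909 + 925.4×0.528 = 2052.1 kg/min.
water mass fraction in S11 = 2052.1/2645.4 = 0.776.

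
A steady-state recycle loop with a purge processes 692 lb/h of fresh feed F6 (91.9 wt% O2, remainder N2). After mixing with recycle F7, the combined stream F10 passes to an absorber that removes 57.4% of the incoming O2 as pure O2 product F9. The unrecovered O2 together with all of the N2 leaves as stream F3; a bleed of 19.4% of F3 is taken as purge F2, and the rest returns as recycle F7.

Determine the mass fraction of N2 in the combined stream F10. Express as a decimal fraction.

N2 enters only via F6 and leaves only via the purge: 692×0.081 = 0.194×(N2 in F3), and the absorber passes all N2, so N2 in F10 = N2 in F3 = 288.93 lb/h.
O2 in F10: m_A = 692×0.919 + (1−0.194)·(1−0.574)·m_A, so m_A = 635.95/0.6566 = 968.48 lb/h.
F10 = 968.48 + 288.93 = 1257.4 lb/h.
N2 fraction in F10 = 288.93/1257.4 = 0.2298.

0.2298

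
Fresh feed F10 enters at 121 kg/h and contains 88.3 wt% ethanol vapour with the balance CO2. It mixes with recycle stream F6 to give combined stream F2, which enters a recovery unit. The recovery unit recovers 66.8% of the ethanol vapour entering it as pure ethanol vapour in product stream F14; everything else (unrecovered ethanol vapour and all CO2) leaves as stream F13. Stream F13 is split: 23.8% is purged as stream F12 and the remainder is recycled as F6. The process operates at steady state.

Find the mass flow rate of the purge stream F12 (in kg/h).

CO2 enters only via F10 and leaves only via the purge: 121×0.117 = 0.238×(CO2 in F13), and the recovery unit passes all CO2, so CO2 in F2 = CO2 in F13 = 59.483 kg/h.
ethanol vapour in F2: m_A = 121×0.883 + (1−0.238)·(1−0.668)·m_A, so m_A = 106.84/0.7470 = 143.03 kg/h.
F13 = (1−0.668)×143.03 + 59.483 = 106.97 kg/h.
Purge F12 = 0.238×106.97 = 25.458 kg/h.

25.46 kg/h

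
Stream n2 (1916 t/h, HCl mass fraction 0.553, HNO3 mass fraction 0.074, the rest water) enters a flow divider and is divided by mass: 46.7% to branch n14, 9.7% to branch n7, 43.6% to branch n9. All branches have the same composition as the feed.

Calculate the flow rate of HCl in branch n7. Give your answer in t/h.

102.8 t/h

Branch n7 total = 0.097×1916 = 185.85 t/h.
HCl in n7 = 0.553×185.85 = 102.78 t/h.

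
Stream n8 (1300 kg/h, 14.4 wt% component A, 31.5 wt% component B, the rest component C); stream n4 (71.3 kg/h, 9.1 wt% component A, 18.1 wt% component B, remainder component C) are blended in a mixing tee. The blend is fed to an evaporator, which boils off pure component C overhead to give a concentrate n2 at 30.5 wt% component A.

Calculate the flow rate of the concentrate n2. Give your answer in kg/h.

component A entering = 1300×0.144 + 71.3×0.091 = 193.69 kg/h.
All component A reports to n2, so n2 = 193.69/0.305 = 635.04 kg/h.

635 kg/h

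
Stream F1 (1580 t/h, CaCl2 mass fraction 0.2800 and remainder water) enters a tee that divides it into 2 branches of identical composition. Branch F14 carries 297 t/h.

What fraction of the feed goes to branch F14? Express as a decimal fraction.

Fraction to F14 = 297/1580 = 0.1880.

0.188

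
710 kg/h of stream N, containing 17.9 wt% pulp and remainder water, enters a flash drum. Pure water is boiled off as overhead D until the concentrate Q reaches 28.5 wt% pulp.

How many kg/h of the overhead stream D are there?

pulp is conserved: 710×0.179 = 127.09 kg/h all reports to the concentrate.
Concentrate = 127.09/(target fraction) = 445.93 kg/h.
Overhead = 710 − 445.93 = 264.07 kg/h.

264.1 kg/h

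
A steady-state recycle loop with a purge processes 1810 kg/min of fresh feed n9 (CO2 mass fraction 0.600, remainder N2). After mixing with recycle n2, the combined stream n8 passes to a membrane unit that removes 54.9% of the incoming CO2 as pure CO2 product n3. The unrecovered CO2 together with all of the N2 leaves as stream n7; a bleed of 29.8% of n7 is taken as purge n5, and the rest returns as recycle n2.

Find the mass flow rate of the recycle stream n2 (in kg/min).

N2 enters only via n9 and leaves only via the purge: 1810×0.400 = 0.298×(N2 in n7), and the membrane unit passes all N2, so N2 in n8 = N2 in n7 = 2429.5 kg/min.
CO2 in n8: m_A = 1810×0.600 + (1−0.298)·(1−0.549)·m_A, so m_A = 1086/0.6834 = 1589.1 kg/min.
n7 = (1−0.549)×1589.1 + 2429.5 = 3146.2 kg/min.
Recycle n2 = (1−0.298)×3146.2 = 2208.6 kg/min.

2209 kg/min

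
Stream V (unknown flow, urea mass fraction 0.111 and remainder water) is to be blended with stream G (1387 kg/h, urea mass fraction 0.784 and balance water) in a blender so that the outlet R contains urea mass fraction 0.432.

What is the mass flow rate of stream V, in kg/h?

1521 kg/h

Let V be the unknown flow. Total out = 1387 + V.
urea balance: 1087.4 + 0.111·V = 0.432·(1387 + V)
(0.111 − 0.432)·V = 0.432×1387 − 1087.4 = -488.22
V = -488.22 / -0.321 = 1520.9 kg/h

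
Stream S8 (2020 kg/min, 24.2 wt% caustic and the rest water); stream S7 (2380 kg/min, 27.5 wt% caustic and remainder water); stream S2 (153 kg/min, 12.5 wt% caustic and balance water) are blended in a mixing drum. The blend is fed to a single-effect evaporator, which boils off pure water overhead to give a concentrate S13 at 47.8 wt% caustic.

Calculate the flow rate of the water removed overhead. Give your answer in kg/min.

caustic entering = 2020×0.242 + 2380×0.275 + 153×0.125 = 1162.5 kg/min.
All caustic reports to S13, so S13 = 1162.5/0.478 = 2431.9 kg/min.
Total feed = 4553 kg/min; overhead = 4553 − 2431.9 = 2121.1 kg/min.

2121 kg/min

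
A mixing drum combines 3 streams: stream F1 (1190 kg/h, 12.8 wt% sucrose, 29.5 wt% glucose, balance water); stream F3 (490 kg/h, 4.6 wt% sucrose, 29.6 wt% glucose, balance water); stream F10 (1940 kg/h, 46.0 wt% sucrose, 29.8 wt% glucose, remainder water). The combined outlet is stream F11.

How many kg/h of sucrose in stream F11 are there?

1067 kg/h

sucrose out = sucrose in = 1190×0.128 + 490×0.046 + 1940×0.460 = 1067.3 kg/h.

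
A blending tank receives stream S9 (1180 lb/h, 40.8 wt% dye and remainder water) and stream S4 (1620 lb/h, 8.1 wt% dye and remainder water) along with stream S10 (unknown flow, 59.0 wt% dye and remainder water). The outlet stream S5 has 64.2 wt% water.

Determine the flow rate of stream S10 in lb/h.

1680 lb/h

Let S10 be the unknown flow. Total out = 2800 + S10.
water balance: 2187.3 + 0.410·S10 = 0.642·(2800 + S10)
(0.410 − 0.642)·S10 = 0.642×2800 − 2187.3 = -389.74
S10 = -389.74 / -0.232 = 1679.9 lb/h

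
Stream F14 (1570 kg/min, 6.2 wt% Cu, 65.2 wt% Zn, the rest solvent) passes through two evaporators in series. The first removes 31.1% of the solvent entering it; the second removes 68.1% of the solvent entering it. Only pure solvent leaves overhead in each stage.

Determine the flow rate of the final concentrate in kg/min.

solvent in feed = 1570×0.286 = 449.02 kg/min.
After stage 1: solvent left = (1−0.311)×449.02 = 309.37; stream total = 1430.4 kg/min.
After stage 2: solvent left = (1−0.681)×309.37 = 98.691; final concentrate = 1219.7 kg/min.

1220 kg/min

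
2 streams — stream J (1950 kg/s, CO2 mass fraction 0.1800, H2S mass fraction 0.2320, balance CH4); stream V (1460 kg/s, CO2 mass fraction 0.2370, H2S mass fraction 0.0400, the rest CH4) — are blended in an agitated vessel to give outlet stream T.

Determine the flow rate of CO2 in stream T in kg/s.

CO2 out = CO2 in = 1950×0.180 + 1460×0.237 = 697.02 kg/s.

697 kg/s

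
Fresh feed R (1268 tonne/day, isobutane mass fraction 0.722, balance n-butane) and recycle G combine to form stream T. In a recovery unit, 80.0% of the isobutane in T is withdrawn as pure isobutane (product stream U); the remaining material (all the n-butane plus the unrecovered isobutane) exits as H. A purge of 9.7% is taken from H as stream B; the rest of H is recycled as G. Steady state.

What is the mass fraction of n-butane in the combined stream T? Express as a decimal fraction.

0.765

n-butane enters only via R and leaves only via the purge: 1268×0.278 = 0.097×(n-butane in H), and the recovery unit passes all n-butane, so n-butane in T = n-butane in H = 3634.1 tonne/day.
isobutane in T: m_A = 1268×0.722 + (1−0.097)·(1−0.800)·m_A, so m_A = 915.5/0.8194 = 1117.3 tonne/day.
T = 1117.3 + 3634.1 = 4751.3 tonne/day.
n-butane fraction in T = 3634.1/4751.3 = 0.765.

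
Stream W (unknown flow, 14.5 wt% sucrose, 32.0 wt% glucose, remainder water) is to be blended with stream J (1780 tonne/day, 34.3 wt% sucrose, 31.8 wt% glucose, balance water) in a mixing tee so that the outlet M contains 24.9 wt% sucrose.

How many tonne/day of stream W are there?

1609 tonne/day

Let W be the unknown flow. Total out = 1780 + W.
sucrose balance: 610.54 + 0.145·W = 0.249·(1780 + W)
(0.145 − 0.249)·W = 0.249×1780 − 610.54 = -167.32
W = -167.32 / -0.104 = 1608.8 tonne/day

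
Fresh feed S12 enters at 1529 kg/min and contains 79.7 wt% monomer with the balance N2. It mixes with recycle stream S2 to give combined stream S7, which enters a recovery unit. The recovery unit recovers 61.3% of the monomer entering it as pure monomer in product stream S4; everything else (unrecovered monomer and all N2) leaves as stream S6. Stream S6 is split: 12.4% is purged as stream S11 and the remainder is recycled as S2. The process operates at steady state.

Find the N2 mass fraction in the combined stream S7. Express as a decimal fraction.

0.576

N2 enters only via S12 and leaves only via the purge: 1529×0.203 = 0.124×(N2 in S6), and the recovery unit passes all N2, so N2 in S7 = N2 in S6 = 2503.1 kg/min.
monomer in S7: m_A = 1529×0.797 + (1−0.124)·(1−0.613)·m_A, so m_A = 1218.6/0.6610 = 1843.6 kg/min.
S7 = 1843.6 + 2503.1 = 4346.7 kg/min.
N2 fraction in S7 = 2503.1/4346.7 = 0.576.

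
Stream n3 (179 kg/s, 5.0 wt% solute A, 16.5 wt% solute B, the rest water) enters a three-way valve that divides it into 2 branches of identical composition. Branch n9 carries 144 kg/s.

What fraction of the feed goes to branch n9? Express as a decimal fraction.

0.804

Fraction to n9 = 144/179 = 0.8045.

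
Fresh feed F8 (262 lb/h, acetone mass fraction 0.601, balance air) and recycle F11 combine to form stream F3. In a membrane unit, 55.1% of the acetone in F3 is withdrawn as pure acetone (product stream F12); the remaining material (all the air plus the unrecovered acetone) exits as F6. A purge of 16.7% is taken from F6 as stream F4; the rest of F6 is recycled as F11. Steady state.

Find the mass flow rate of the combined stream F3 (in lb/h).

air enters only via F8 and leaves only via the purge: 262×0.399 = 0.167×(air in F6), and the membrane unit passes all air, so air in F3 = air in F6 = 625.98 lb/h.
acetone in F3: m_A = 262×0.601 + (1−0.167)·(1−0.551)·m_A, so m_A = 157.46/0.6260 = 251.54 lb/h.
F3 = 251.54 + 625.98 = 877.52 lb/h.

877.5 lb/h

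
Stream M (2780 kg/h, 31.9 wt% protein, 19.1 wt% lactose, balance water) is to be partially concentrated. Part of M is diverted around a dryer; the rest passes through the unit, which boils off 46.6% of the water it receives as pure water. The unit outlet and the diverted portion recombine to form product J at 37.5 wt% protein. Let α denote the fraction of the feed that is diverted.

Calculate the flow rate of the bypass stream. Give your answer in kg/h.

All 2780×0.319 = 886.82 kg/h of protein reaches J, so J = 886.82/0.375 = 2364.9 kg/h and vapour = 415.15 kg/h.
The evaporator receives (1−α)·2780 of feed at 0.490 water and removes 0.466 of that water:
0.466×0.490×(1−α)×2780 = 415.15
(1−α) = 415.15/634.79 = 0.6540;  α = 0.3460.
Bypass flow = 0.3460×2780 = 961.89 kg/h.

961.9 kg/h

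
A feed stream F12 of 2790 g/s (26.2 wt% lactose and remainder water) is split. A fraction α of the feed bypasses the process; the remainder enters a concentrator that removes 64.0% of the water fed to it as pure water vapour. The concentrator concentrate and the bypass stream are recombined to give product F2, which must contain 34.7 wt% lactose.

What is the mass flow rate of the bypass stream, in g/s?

1343 g/s

All 2790×0.262 = 730.98 g/s of lactose reaches F2, so F2 = 730.98/0.347 = 2106.6 g/s and vapour = 683.43 g/s.
The evaporator receives (1−α)·2790 of feed at 0.738 water and removes 0.640 of that water:
0.640×0.738×(1−α)×2790 = 683.43
(1−α) = 683.43/1317.8 = 0.5186;  α = 0.4814.
Bypass flow = 0.4814×2790 = 1343 g/s.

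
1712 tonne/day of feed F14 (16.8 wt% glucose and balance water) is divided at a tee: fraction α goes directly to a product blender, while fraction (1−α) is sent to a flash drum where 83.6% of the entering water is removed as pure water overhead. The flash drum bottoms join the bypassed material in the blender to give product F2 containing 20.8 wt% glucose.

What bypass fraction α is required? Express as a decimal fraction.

0.724

All 1712×0.168 = 287.62 tonne/day of glucose reaches F2, so F2 = 287.62/0.208 = 1382.8 tonne/day and vapour = 329.23 tonne/day.
The evaporator receives (1−α)·1712 of feed at 0.832 water and removes 0.836 of that water:
0.836×0.832×(1−α)×1712 = 329.23
(1−α) = 329.23/1190.8 = 0.2765;  α = 0.7235.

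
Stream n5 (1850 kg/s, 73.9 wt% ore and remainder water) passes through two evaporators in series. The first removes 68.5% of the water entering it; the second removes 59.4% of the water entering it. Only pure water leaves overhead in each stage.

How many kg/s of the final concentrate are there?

water in feed = 1850×0.261 = 482.85 kg/s.
After stage 1: water left = (1−0.685)×482.85 = 152.1; stream total = 1519.2 kg/s.
After stage 2: water left = (1−0.594)×152.1 = 61.752; final concentrate = 1428.9 kg/s.

1429 kg/s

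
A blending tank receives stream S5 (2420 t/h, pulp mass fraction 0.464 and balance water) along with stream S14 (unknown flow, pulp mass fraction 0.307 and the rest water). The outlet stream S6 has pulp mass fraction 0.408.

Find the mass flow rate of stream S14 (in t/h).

Let S14 be the unknown flow. Total out = 2420 + S14.
pulp balance: 1122.9 + 0.307·S14 = 0.408·(2420 + S14)
(0.307 − 0.408)·S14 = 0.408×2420 − 1122.9 = -135.52
S14 = -135.52 / -0.101 = 1341.8 t/h

1342 t/h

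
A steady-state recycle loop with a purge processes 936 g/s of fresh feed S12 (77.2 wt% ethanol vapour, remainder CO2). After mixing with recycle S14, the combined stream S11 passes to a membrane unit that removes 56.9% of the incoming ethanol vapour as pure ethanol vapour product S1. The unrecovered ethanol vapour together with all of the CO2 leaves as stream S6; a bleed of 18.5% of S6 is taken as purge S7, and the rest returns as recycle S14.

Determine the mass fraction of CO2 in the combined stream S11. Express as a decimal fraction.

CO2 enters only via S12 and leaves only via the purge: 936×0.228 = 0.185×(CO2 in S6), and the membrane unit passes all CO2, so CO2 in S11 = CO2 in S6 = 1153.6 g/s.
ethanol vapour in S11: m_A = 936×0.772 + (1−0.185)·(1−0.569)·m_A, so m_A = 722.59/0.6487 = 1113.8 g/s.
S11 = 1113.8 + 1153.6 = 2267.4 g/s.
CO2 fraction in S11 = 1153.6/2267.4 = 0.509.

0.509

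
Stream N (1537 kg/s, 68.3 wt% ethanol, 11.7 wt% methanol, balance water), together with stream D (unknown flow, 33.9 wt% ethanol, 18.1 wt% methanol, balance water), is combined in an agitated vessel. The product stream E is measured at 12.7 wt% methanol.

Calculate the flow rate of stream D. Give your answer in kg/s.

284.6 kg/s

Let D be the unknown flow. Total out = 1537 + D.
methanol balance: 179.83 + 0.181·D = 0.127·(1537 + D)
(0.181 − 0.127)·D = 0.127×1537 − 179.83 = 15.37
D = 15.37 / 0.054 = 284.63 kg/s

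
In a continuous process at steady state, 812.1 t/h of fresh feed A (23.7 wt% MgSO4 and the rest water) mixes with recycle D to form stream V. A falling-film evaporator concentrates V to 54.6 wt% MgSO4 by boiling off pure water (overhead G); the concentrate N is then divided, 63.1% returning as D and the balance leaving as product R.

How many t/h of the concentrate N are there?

Overall MgSO4 balance (none leaves overhead): MgSO4 in fresh feed = MgSO4 in product, i.e. 812.1×0.237 = (1−0.631)·N·0.546.
N = 192.47/(0.546×0.369) = 955.3 t/h.

955.3 t/h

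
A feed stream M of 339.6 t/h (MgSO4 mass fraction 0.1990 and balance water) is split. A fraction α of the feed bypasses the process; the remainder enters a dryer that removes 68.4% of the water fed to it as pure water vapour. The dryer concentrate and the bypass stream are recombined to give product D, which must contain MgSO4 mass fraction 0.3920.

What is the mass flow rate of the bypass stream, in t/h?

All 339.6×0.199 = 67.58 t/h of MgSO4 reaches D, so D = 67.58/0.392 = 172.4 t/h and vapour = 167.2 t/h.
The evaporator receives (1−α)·339.6 of feed at 0.801 water and removes 0.684 of that water:
0.684×0.801×(1−α)×339.6 = 167.2
(1−α) = 167.2/186.06 = 0.8986;  α = 0.1014.
Bypass flow = 0.1014×339.6 = 34.424 t/h.

34.42 t/h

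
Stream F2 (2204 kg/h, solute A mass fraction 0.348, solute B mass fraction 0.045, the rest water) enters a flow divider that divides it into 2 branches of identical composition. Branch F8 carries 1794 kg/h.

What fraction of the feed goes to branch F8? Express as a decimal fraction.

0.814

Fraction to F8 = 1794/2204 = 0.8140.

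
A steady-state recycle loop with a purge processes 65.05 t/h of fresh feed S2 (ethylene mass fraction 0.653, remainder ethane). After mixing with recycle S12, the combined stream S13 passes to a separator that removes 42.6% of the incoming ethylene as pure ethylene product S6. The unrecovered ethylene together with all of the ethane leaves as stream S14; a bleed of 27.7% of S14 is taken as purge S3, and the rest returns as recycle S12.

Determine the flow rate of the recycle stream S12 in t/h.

ethane enters only via S2 and leaves only via the purge: 65.05×0.347 = 0.277×(ethane in S14), and the separator passes all ethane, so ethane in S13 = ethane in S14 = 81.489 t/h.
ethylene in S13: m_A = 65.05×0.653 + (1−0.277)·(1−0.426)·m_A, so m_A = 42.478/0.5850 = 72.612 t/h.
S14 = (1−0.426)×72.612 + 81.489 = 123.17 t/h.
Recycle S12 = (1−0.277)×123.17 = 89.05 t/h.

89.05 t/h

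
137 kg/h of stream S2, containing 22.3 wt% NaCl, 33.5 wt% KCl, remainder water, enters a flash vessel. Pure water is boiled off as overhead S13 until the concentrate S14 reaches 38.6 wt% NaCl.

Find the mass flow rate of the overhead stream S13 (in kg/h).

NaCl is conserved: 137×0.223 = 30.551 kg/h all reports to the concentrate.
Concentrate = 30.551/(target fraction) = 79.148 kg/h.
Overhead = 137 − 79.148 = 57.852 kg/h.

57.85 kg/h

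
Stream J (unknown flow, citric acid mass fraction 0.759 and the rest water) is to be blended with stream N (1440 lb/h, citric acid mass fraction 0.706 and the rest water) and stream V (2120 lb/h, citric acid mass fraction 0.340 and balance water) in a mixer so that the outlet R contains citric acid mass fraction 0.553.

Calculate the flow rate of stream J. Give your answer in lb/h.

Let J be the unknown flow. Total out = 3560 + J.
citric acid balance: 1737.4 + 0.759·J = 0.553·(3560 + J)
(0.759 − 0.553)·J = 0.553×3560 − 1737.4 = 231.24
J = 231.24 / 0.206 = 1122.5 lb/h

1123 lb/h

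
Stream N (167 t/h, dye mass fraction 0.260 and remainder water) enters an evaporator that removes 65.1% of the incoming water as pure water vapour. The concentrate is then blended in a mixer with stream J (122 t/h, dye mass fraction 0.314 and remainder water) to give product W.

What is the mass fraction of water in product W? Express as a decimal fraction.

0.608

Vapour removed = 0.651×0.740×167 = 80.451 t/h; concentrate = 86.549 t/h.
water reaching the mixer = 43.129 (from concentrate) + 122×0.686 = 126.82 t/h.
Product flow = 86.549 + 122 = 208.55 t/h; water fraction = 0.608.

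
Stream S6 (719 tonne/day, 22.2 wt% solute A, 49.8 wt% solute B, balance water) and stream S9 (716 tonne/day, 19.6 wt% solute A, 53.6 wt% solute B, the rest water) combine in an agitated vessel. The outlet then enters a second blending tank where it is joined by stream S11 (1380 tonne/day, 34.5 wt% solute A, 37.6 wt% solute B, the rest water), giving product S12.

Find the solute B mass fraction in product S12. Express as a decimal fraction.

0.448

Overall, product flow = 2815 tonne/day.
solute B in = 719×0.498 + 716×0.536 + 1380×0.376 = 1260.7 tonne/day.
solute B fraction in S12 = 0.448.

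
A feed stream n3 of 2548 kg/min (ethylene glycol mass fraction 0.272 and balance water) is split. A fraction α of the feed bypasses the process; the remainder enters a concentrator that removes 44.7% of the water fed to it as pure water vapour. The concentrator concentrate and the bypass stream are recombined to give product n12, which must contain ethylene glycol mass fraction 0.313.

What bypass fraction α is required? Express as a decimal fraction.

All 2548×0.272 = 693.06 kg/min of ethylene glycol reaches n12, so n12 = 693.06/0.313 = 2214.2 kg/min and vapour = 333.76 kg/min.
The evaporator receives (1−α)·2548 of feed at 0.728 water and removes 0.447 of that water:
0.447×0.728×(1−α)×2548 = 333.76
(1−α) = 333.76/829.16 = 0.4025;  α = 0.5975.

0.597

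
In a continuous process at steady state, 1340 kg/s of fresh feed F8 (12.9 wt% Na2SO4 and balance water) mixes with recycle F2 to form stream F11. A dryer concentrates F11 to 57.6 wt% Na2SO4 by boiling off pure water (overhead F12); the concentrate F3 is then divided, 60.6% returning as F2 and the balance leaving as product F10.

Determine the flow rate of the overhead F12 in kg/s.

1040 kg/s

Overall Na2SO4 balance (none leaves overhead): Na2SO4 in fresh feed = Na2SO4 in product, i.e. 1340×0.129 = (1−0.606)·F3·0.576.
F3 = 172.86/(0.576×0.394) = 761.69 kg/s.
Recycle F2 = 0.606×761.69 = 461.58 kg/s.
Combined feed F11 = 1340 + 461.58 = 1801.6 kg/s.
Overhead F12 = F11 − F3 = 1801.6 − 761.69 = 1039.9 kg/s.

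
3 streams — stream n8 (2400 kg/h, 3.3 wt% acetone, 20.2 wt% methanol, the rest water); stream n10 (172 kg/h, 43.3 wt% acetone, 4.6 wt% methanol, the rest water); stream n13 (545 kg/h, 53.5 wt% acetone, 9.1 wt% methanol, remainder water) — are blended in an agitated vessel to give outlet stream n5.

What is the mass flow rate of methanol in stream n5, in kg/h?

methanol out = methanol in = 2400×0.202 + 172×0.046 + 545×0.091 = 542.31 kg/h.

542.3 kg/h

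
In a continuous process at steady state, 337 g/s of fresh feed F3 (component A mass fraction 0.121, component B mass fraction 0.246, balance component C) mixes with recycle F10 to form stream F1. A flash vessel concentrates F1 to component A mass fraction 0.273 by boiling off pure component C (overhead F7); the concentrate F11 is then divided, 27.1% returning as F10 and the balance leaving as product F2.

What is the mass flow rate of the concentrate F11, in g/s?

Overall component A balance (none leaves overhead): component A in fresh feed = component A in product, i.e. 337×0.121 = (1−0.271)·F11·0.273.
F11 = 40.777/(0.273×0.729) = 204.89 g/s.

204.9 g/s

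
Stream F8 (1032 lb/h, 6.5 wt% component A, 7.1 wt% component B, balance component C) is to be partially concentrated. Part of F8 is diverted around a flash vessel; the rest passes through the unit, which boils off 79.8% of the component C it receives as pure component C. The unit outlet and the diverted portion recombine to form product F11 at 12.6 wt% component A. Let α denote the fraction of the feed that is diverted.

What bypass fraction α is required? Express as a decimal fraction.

0.298

All 1032×0.065 = 67.08 lb/h of component A reaches F11, so F11 = 67.08/0.126 = 532.38 lb/h and vapour = 499.62 lb/h.
The evaporator receives (1−α)·1032 of feed at 0.864 component C and removes 0.798 of that component C:
0.798×0.864×(1−α)×1032 = 499.62
(1−α) = 499.62/711.54 = 0.7022;  α = 0.2978.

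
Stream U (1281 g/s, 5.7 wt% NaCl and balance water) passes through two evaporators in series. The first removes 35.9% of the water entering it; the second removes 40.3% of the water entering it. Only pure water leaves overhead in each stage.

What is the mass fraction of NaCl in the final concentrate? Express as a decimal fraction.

water in feed = 1281×0.943 = 1208 g/s.
After stage 1: water left = (1−0.359)×1208 = 774.32; stream total = 847.33 g/s.
After stage 2: water left = (1−0.403)×774.32 = 462.27; final concentrate = 535.28 g/s.
NaCl fraction = 73.017/535.28 = 0.1364.

0.1364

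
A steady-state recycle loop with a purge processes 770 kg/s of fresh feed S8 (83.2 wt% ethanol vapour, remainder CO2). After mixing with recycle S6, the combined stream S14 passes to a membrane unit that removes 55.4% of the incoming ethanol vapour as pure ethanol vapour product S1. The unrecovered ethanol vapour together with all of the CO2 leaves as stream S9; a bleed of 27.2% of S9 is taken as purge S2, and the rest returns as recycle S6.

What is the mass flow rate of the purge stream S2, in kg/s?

244.4 kg/s

CO2 enters only via S8 and leaves only via the purge: 770×0.168 = 0.272×(CO2 in S9), and the membrane unit passes all CO2, so CO2 in S14 = CO2 in S9 = 475.59 kg/s.
ethanol vapour in S14: m_A = 770×0.832 + (1−0.272)·(1−0.554)·m_A, so m_A = 640.64/0.6753 = 948.66 kg/s.
S9 = (1−0.554)×948.66 + 475.59 = 898.69 kg/s.
Purge S2 = 0.272×898.69 = 244.44 kg/s.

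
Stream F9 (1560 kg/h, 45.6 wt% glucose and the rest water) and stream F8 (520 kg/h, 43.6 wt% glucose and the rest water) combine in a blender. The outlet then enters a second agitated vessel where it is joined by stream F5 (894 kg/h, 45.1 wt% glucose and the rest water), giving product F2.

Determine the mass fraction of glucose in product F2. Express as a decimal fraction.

Overall, product flow = 2974 kg/h.
glucose in = 1560×0.456 + 520×0.436 + 894×0.451 = 1341.3 kg/h.
glucose fraction in F2 = 0.451.

0.451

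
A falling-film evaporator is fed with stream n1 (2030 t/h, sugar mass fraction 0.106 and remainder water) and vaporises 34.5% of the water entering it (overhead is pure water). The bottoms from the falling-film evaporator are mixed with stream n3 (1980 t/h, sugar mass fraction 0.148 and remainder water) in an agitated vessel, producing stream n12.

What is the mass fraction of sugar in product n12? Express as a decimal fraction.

Vapour removed = 0.345×0.894×2030 = 626.11 t/h; concentrate = 1403.9 t/h.
sugar reaching the mixer = 215.18 (from concentrate) + 1980×0.148 = 508.22 t/h.
Product flow = 1403.9 + 1980 = 3383.9 t/h; sugar fraction = 0.150.

0.150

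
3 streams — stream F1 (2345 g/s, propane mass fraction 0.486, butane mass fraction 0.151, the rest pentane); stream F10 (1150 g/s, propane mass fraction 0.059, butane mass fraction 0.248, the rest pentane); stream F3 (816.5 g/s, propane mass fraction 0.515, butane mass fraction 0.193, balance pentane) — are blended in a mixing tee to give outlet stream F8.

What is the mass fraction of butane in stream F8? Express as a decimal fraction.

Total flow out = 2345 + 1150 + 816.5 = 4311.5 g/s.
butane in = 2345×0.151 + 1150×0.248 + 816.5×0.193 = 796.88 g/s.
butane mass fraction in F8 = 796.88/4311.5 = 0.185.

0.185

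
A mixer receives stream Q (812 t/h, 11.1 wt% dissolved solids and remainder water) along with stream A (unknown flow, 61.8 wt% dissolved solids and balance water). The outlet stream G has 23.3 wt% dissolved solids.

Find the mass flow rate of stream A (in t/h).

Let A be the unknown flow. Total out = 812 + A.
dissolved solids balance: 90.132 + 0.618·A = 0.233·(812 + A)
(0.618 − 0.233)·A = 0.233×812 − 90.132 = 99.064
A = 99.064 / 0.385 = 257.31 t/h

257.3 t/h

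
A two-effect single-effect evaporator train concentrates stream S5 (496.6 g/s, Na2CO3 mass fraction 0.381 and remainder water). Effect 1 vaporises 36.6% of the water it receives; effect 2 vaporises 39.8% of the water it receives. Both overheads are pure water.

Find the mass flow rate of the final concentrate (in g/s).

water in feed = 496.6×0.619 = 307.4 g/s.
After stage 1: water left = (1−0.366)×307.4 = 194.89; stream total = 384.09 g/s.
After stage 2: water left = (1−0.398)×194.89 = 117.32; final concentrate = 306.53 g/s.

306.5 g/s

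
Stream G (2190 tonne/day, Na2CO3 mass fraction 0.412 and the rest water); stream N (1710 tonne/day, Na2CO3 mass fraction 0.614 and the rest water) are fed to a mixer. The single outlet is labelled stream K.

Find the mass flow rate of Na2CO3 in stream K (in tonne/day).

1952 tonne/day

Na2CO3 out = Na2CO3 in = 2190×0.412 + 1710×0.614 = 1952.2 tonne/day.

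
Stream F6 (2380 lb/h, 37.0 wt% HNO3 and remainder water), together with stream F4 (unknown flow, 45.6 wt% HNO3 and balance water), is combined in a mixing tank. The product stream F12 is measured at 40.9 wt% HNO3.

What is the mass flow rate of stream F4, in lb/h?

1975 lb/h

Let F4 be the unknown flow. Total out = 2380 + F4.
HNO3 balance: 880.6 + 0.456·F4 = 0.409·(2380 + F4)
(0.456 − 0.409)·F4 = 0.409×2380 − 880.6 = 92.82
F4 = 92.82 / 0.047 = 1974.9 lb/h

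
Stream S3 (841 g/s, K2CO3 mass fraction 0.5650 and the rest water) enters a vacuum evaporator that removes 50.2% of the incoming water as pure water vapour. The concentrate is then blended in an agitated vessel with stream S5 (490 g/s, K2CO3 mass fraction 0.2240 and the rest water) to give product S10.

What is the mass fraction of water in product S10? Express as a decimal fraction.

0.4902

Vapour removed = 0.502×0.435×841 = 183.65 g/s; concentrate = 657.35 g/s.
water reaching the mixer = 182.19 (from concentrate) + 490×0.776 = 562.43 g/s.
Product flow = 657.35 + 490 = 1147.4 g/s; water fraction = 0.4902.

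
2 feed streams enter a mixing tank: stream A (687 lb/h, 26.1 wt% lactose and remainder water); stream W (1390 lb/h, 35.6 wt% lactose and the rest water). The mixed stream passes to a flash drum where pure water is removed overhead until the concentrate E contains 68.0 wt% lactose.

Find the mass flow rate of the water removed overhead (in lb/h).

1086 lb/h

lactose entering = 687×0.261 + 1390×0.356 = 674.15 lb/h.
All lactose reports to E, so E = 674.15/0.680 = 991.39 lb/h.
Total feed = 2077 lb/h; overhead = 2077 − 991.39 = 1085.6 lb/h.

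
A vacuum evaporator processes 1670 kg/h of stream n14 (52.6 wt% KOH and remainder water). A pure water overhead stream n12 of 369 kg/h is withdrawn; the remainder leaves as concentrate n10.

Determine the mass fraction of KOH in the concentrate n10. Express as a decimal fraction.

0.675

KOH is not removed: 1670×0.526 = 878.42 kg/h of KOH enters n10.
Concentrate = 1670 − 369 = 1301 kg/h.
Mass fraction = 878.42/1301 = 0.675.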